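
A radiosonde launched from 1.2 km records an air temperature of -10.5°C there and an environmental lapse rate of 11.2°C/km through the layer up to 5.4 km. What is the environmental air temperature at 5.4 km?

-57.54°C

From 1200 m to 5400 m (environmental): cools by 11.2 × 4.2 = 47.04°C, giving -57.54°C.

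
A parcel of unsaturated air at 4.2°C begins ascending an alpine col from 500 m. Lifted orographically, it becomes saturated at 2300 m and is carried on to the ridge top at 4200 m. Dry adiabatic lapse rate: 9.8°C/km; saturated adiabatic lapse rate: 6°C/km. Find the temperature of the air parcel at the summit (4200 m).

From 500 m to 2300 m (dry): cools by 9.8 × 1.8 = 17.64°C, giving -13.44°C.
From 2300 m to 4200 m (saturated): cools by 6 × 1.9 = 11.4°C, giving -24.84°C.

-24.84°C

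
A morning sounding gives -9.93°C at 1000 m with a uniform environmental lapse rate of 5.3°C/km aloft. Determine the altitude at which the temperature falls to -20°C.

Height above start = (-9.93 − (-20)) / 5.3 = 1.9 km
Altitude = 1000 m + 1900 m = 2900 m

2900 m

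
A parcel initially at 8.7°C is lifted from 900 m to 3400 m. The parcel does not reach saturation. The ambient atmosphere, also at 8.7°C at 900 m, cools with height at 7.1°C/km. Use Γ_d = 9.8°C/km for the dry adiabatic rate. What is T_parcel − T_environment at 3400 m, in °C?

Parcel:
  Dry to 3400 m: -9.8 × 2.5 km = -24.5°C, so T = -15.8°C.
Environment:
  Environment to 3400 m: -7.1 × 2.5 km = -17.75°C, so T = -9.05°C.
T_parcel − T_env = -15.8 − (-9.05) = -6.75°C

-6.75°C (parcel cooler than environment)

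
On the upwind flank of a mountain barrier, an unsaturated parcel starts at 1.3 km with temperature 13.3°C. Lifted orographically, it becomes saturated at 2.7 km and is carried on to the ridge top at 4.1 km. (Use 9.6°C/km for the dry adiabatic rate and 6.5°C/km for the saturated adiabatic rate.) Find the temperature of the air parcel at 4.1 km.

1300–2700 m, dry: Δz = 1.4 km ⇒ ΔT = -13.44°C; T = -0.14°C
2700–4100 m, saturated: Δz = 1.4 km ⇒ ΔT = -9.1°C; T = -9.24°C

-9.24°C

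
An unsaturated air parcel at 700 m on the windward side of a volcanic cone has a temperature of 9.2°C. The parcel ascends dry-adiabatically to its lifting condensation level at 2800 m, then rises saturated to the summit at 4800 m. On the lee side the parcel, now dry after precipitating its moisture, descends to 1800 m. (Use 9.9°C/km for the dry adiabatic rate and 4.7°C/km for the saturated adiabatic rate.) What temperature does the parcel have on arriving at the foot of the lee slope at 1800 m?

8.71°C

Dry to 2800 m: -9.9 × 2.1 km = -20.79°C, so T = -11.59°C.
Saturated to 4800 m: -4.7 × 2 km = -9.4°C, so T = -20.99°C.
Dry descent to 1800 m: +9.9 × 3 km = +29.7°C, so T = 8.71°C.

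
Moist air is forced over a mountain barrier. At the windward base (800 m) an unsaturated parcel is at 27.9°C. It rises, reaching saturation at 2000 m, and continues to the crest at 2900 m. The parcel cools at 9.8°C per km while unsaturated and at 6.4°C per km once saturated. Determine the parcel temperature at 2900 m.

800–2000 m, dry: Δz = 1.2 km ⇒ ΔT = -11.76°C; T = 16.14°C
2000–2900 m, saturated: Δz = 0.9 km ⇒ ΔT = -5.76°C; T = 10.38°C

10.38°C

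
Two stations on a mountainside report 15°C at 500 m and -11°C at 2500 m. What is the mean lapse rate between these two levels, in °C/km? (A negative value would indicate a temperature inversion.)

13°C/km

Γ = −ΔT/Δz = (15 − (-11)) / (2500 − 500) m
  = 26°C / 2 km = 13°C/km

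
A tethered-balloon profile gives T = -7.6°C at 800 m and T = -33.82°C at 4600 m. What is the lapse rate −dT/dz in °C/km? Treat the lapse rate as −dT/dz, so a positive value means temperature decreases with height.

6.9°C/km

Γ = −ΔT/Δz = (-7.6 − (-33.82)) / (4600 − 800) m
  = 26.22°C / 3.8 km = 6.9°C/km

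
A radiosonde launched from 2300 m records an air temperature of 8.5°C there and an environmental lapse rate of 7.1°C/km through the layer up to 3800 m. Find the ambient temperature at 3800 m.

2300 → 3800 m (environmental, 7.1°C/km): ΔT = -7.1 × 1.5 = -10.65°C → T = -2.15°C

-2.15°C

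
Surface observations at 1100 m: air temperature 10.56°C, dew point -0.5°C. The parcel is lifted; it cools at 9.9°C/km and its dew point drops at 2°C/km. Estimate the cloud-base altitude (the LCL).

2500 m

T and T_d converge at 9.9 − 2 = 7.9°C per km
Height above start = (10.56 − (-0.5)) / 7.9 = 1.4 km
LCL altitude = 1100 m + 1400 m = 2500 m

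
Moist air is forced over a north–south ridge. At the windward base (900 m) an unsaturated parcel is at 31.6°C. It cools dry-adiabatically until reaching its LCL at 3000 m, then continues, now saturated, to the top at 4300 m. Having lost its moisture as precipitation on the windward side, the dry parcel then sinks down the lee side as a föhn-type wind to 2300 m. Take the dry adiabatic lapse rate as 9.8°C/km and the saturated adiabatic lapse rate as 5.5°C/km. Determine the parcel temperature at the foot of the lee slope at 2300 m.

900 → 3000 m (dry, 9.8°C/km): ΔT = -9.8 × 2.1 = -20.58°C → T = 11.02°C
3000 → 4300 m (saturated, 5.5°C/km): ΔT = -5.5 × 1.3 = -7.15°C → T = 3.87°C
4300 → 2300 m (dry descent, 9.8°C/km): ΔT = +9.8 × 2 = +19.6°C → T = 23.47°C

23.47°C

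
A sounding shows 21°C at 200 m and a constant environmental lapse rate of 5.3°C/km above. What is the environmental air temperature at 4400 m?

200–4400 m, environmental: Δz = 4.2 km ⇒ ΔT = -22.26°C; T = -1.26°C

-1.26°C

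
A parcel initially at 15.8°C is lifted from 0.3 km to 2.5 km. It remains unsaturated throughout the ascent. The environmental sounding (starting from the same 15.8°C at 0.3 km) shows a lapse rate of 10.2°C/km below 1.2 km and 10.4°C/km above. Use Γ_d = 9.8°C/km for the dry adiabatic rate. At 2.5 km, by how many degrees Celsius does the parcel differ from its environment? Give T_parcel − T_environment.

+1.14°C (parcel warmer than environment)

Parcel:
  Dry to 2500 m: -9.8 × 2.2 km = -21.56°C, so T = -5.76°C.
Environment:
  Environment, lower layer to 1200 m: -10.2 × 0.9 km = -9.18°C, so T = 6.62°C.
  Environment, upper layer to 2500 m: -10.4 × 1.3 km = -13.52°C, so T = -6.9°C.
T_parcel − T_env = -5.76 − (-6.9) = +1.14°C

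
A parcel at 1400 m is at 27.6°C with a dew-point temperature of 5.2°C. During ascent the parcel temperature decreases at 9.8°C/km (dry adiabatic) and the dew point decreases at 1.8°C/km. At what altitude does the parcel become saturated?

4200 m

T and T_d converge at 9.8 − 1.8 = 8°C per km
Height above start = (27.6 − 5.2) / 8 = 2.8 km
LCL altitude = 1400 m + 2800 m = 4200 m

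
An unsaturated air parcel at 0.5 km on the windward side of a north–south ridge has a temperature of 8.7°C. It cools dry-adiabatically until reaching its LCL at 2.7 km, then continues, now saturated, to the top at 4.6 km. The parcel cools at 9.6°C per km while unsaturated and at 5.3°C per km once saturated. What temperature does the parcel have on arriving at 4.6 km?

500–2700 m, dry: Δz = 2.2 km ⇒ ΔT = -21.12°C; T = -12.42°C
2700–4600 m, saturated: Δz = 1.9 km ⇒ ΔT = -10.07°C; T = -22.49°C

-22.49°C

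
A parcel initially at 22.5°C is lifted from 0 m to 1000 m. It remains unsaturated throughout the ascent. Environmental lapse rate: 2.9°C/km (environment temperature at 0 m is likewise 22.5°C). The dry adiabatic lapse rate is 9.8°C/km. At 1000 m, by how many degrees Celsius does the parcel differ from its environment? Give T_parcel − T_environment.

-6.9°C (parcel cooler than environment)

Parcel:
  0–1000 m, dry: Δz = 1 km ⇒ ΔT = -9.8°C; T = 12.7°C
Environment:
  0–1000 m, environment: Δz = 1 km ⇒ ΔT = -2.9°C; T = 19.6°C
T_parcel − T_env = 12.7 − 19.6 = -6.9°C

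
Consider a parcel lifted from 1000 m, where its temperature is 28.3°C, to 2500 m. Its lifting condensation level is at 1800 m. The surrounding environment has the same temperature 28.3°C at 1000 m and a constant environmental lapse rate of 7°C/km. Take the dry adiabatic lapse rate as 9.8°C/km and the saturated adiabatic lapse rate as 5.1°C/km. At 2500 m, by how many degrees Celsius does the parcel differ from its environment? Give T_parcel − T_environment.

-0.91°C (parcel cooler than environment)

Parcel:
  From 1000 m to 1800 m (dry): cools by 9.8 × 0.8 = 7.84°C, giving 20.46°C.
  From 1800 m to 2500 m (saturated): cools by 5.1 × 0.7 = 3.57°C, giving 16.89°C.
Environment:
  From 1000 m to 2500 m (environment): cools by 7 × 1.5 = 10.5°C, giving 17.8°C.
T_parcel − T_env = 16.89 − 17.8 = -0.91°C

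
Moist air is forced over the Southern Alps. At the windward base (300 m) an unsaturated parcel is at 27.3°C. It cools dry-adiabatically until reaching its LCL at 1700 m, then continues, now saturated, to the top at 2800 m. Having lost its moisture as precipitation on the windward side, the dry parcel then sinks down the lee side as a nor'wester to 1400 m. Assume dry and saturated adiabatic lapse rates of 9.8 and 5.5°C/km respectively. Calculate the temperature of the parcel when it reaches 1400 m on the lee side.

21.25°C

From 300 m to 1700 m (dry): cools by 9.8 × 1.4 = 13.72°C, giving 13.58°C.
From 1700 m to 2800 m (saturated): cools by 5.5 × 1.1 = 6.05°C, giving 7.53°C.
From 2800 m to 1400 m (dry descent): warms by 9.8 × 1.4 = 13.72°C, giving 21.25°C.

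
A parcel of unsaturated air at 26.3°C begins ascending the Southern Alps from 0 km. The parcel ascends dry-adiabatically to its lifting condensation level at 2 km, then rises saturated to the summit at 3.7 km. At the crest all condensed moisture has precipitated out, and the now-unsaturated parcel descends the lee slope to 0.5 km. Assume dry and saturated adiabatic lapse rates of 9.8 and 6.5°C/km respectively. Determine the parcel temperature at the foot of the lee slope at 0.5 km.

0 → 2000 m (dry, 9.8°C/km): ΔT = -9.8 × 2 = -19.6°C → T = 6.7°C
2000 → 3700 m (saturated, 6.5°C/km): ΔT = -6.5 × 1.7 = -11.05°C → T = -4.35°C
3700 → 500 m (dry descent, 9.8°C/km): ΔT = +9.8 × 3.2 = +31.36°C → T = 27.01°C

27.01°C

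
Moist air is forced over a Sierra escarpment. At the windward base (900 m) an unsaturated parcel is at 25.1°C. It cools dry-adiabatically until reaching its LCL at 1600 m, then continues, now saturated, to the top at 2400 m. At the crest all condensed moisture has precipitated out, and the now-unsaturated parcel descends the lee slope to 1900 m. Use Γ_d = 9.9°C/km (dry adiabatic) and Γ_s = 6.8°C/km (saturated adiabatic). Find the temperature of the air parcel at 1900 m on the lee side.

17.68°C

900–1600 m, dry: Δz = 0.7 km ⇒ ΔT = -6.93°C; T = 18.17°C
1600–2400 m, saturated: Δz = 0.8 km ⇒ ΔT = -5.44°C; T = 12.73°C
2400–1900 m, dry descent: Δz = 0.5 km ⇒ ΔT = +4.95°C; T = 17.68°C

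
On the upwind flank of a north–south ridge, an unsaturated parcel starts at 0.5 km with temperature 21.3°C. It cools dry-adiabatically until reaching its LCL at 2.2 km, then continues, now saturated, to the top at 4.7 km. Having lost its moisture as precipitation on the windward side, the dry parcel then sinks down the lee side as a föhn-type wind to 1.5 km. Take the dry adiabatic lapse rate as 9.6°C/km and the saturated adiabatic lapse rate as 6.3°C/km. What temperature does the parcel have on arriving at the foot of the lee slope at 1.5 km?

Dry to 2200 m: -9.6 × 1.7 km = -16.32°C, so T = 4.98°C.
Saturated to 4700 m: -6.3 × 2.5 km = -15.75°C, so T = -10.77°C.
Dry descent to 1500 m: +9.6 × 3.2 km = +30.72°C, so T = 19.95°C.

19.95°C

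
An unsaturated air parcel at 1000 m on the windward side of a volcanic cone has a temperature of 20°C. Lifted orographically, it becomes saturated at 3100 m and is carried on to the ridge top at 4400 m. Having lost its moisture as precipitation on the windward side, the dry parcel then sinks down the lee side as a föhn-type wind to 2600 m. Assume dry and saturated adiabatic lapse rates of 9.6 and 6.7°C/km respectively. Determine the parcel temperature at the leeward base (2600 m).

8.41°C

1000–3100 m, dry: Δz = 2.1 km ⇒ ΔT = -20.16°C; T = -0.16°C
3100–4400 m, saturated: Δz = 1.3 km ⇒ ΔT = -8.71°C; T = -8.87°C
4400–2600 m, dry descent: Δz = 1.8 km ⇒ ΔT = +17.28°C; T = 8.41°C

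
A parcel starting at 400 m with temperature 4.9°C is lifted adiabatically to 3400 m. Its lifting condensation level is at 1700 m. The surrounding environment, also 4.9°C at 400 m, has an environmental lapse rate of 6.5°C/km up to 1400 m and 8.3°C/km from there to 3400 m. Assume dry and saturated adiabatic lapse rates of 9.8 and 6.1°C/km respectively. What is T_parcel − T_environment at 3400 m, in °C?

Parcel:
  400 → 1700 m (dry, 9.8°C/km): ΔT = -9.8 × 1.3 = -12.74°C → T = -7.84°C
  1700 → 3400 m (saturated, 6.1°C/km): ΔT = -6.1 × 1.7 = -10.37°C → T = -18.21°C
Environment:
  400 → 1400 m (environment, lower layer, 6.5°C/km): ΔT = -6.5 × 1 = -6.5°C → T = -1.6°C
  1400 → 3400 m (environment, upper layer, 8.3°C/km): ΔT = -8.3 × 2 = -16.6°C → T = -18.2°C
T_parcel − T_env = -18.21 − (-18.2) = -0.01°C

-0.01°C (parcel cooler than environment)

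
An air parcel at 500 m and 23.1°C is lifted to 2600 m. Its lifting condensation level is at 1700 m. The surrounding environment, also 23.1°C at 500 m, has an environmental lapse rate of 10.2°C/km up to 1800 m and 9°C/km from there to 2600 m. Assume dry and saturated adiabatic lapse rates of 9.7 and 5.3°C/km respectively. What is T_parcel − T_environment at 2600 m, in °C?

+4.05°C (parcel warmer than environment)

Parcel:
  From 500 m to 1700 m (dry): cools by 9.7 × 1.2 = 11.64°C, giving 11.46°C.
  From 1700 m to 2600 m (saturated): cools by 5.3 × 0.9 = 4.77°C, giving 6.69°C.
Environment:
  From 500 m to 1800 m (environment, lower layer): cools by 10.2 × 1.3 = 13.26°C, giving 9.84°C.
  From 1800 m to 2600 m (environment, upper layer): cools by 9 × 0.8 = 7.2°C, giving 2.64°C.
T_parcel − T_env = 6.69 − 2.64 = +4.05°C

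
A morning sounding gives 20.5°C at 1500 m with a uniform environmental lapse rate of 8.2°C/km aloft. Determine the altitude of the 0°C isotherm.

Height above start = (20.5 − 0) / 8.2 = 2.5 km
Altitude = 1500 m + 2500 m = 4000 m

4000 m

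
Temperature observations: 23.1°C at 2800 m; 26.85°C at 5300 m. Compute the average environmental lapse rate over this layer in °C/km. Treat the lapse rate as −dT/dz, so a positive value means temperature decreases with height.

Γ = −ΔT/Δz = (23.1 − 26.85) / (5300 − 2800) m
  = -3.75°C / 2.5 km = -1.5°C/km

-1.5°C/km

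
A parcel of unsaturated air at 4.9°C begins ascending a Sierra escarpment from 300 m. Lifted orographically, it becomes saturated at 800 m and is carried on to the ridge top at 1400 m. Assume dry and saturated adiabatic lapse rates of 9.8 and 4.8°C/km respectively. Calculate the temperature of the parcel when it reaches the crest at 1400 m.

-2.88°C

300–800 m, dry: Δz = 0.5 km ⇒ ΔT = -4.9°C; T = 0°C
800–1400 m, saturated: Δz = 0.6 km ⇒ ΔT = -2.88°C; T = -2.88°C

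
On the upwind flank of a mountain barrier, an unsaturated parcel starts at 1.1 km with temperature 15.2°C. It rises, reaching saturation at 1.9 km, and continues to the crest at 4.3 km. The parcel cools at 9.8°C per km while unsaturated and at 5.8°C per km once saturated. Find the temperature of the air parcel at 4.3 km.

Dry to 1900 m: -9.8 × 0.8 km = -7.84°C, so T = 7.36°C.
Saturated to 4300 m: -5.8 × 2.4 km = -13.92°C, so T = -6.56°C.

-6.56°C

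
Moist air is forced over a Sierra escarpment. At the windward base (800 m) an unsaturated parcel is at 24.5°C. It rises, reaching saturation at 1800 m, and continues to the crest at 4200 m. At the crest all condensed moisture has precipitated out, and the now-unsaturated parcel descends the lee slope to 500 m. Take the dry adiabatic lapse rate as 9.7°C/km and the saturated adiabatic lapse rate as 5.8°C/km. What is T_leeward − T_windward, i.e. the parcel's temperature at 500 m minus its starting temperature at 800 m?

+12.27°C

From 800 m to 1800 m (dry): cools by 9.7 × 1 = 9.7°C, giving 14.8°C.
From 1800 m to 4200 m (saturated): cools by 5.8 × 2.4 = 13.92°C, giving 0.88°C.
From 4200 m to 500 m (dry descent): warms by 9.7 × 3.7 = 35.89°C, giving 36.77°C.
Net change vs windward start: 36.77 − 24.5 = +12.27°C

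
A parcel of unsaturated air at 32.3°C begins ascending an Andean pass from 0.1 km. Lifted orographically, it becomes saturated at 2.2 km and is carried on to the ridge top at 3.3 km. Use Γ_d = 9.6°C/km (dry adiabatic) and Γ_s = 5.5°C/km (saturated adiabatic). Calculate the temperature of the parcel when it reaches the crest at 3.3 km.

6.09°C

From 100 m to 2200 m (dry): cools by 9.6 × 2.1 = 20.16°C, giving 12.14°C.
From 2200 m to 3300 m (saturated): cools by 5.5 × 1.1 = 6.05°C, giving 6.09°C.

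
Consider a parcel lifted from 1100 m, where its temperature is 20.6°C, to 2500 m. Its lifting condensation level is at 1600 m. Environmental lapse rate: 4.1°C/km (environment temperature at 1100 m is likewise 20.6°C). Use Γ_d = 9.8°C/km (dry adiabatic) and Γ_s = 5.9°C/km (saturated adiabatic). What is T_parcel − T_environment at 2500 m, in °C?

Parcel:
  1100 → 1600 m (dry, 9.8°C/km): ΔT = -9.8 × 0.5 = -4.9°C → T = 15.7°C
  1600 → 2500 m (saturated, 5.9°C/km): ΔT = -5.9 × 0.9 = -5.31°C → T = 10.39°C
Environment:
  1100 → 2500 m (environment, 4.1°C/km): ΔT = -4.1 × 1.4 = -5.74°C → T = 14.86°C
T_parcel − T_env = 10.39 − 14.86 = -4.47°C

-4.47°C (parcel cooler than environment)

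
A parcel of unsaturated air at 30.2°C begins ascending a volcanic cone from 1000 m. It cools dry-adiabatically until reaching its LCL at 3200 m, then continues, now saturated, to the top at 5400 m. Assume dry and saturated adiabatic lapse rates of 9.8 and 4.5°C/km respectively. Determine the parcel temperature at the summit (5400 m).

-1.26°C

1000 → 3200 m (dry, 9.8°C/km): ΔT = -9.8 × 2.2 = -21.56°C → T = 8.64°C
3200 → 5400 m (saturated, 4.5°C/km): ΔT = -4.5 × 2.2 = -9.9°C → T = -1.26°C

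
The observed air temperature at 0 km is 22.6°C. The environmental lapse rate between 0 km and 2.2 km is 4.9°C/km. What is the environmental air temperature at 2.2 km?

0–2200 m, environmental: Δz = 2.2 km ⇒ ΔT = -10.78°C; T = 11.82°C

11.82°C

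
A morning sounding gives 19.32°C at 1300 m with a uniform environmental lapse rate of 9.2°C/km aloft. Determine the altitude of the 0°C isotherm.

Height above start = (19.32 − 0) / 9.2 = 2.1 km
Altitude = 1300 m + 2100 m = 3400 m

3400 m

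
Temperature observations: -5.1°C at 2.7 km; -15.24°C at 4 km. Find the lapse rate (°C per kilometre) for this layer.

7.8°C/km

Γ = −ΔT/Δz = (-5.1 − (-15.24)) / (4000 − 2700) m
  = 10.14°C / 1.3 km = 7.8°C/km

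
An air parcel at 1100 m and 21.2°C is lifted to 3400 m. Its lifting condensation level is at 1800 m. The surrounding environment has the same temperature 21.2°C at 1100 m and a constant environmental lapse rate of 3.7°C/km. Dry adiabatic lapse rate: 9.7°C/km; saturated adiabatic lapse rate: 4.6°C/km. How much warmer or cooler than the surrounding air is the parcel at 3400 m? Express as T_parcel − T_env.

-5.64°C (parcel cooler than environment)

Parcel:
  Dry to 1800 m: -9.7 × 0.7 km = -6.79°C, so T = 14.41°C.
  Saturated to 3400 m: -4.6 × 1.6 km = -7.36°C, so T = 7.05°C.
Environment:
  Environment to 3400 m: -3.7 × 2.3 km = -8.51°C, so T = 12.69°C.
T_parcel − T_env = 7.05 − 12.69 = -5.64°C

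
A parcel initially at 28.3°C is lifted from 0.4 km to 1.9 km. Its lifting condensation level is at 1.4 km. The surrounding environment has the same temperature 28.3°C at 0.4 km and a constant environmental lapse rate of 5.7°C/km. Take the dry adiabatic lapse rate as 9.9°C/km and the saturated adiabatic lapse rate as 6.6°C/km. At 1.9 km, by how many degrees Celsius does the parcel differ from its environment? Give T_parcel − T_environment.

Parcel:
  Dry to 1400 m: -9.9 × 1 km = -9.9°C, so T = 18.4°C.
  Saturated to 1900 m: -6.6 × 0.5 km = -3.3°C, so T = 15.1°C.
Environment:
  Environment to 1900 m: -5.7 × 1.5 km = -8.55°C, so T = 19.75°C.
T_parcel − T_env = 15.1 − 19.75 = -4.65°C

-4.65°C (parcel cooler than environment)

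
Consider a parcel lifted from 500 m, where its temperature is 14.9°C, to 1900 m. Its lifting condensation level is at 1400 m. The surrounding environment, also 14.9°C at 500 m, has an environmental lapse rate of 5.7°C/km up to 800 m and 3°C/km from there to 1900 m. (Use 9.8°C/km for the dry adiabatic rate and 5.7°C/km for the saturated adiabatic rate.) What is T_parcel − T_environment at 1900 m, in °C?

Parcel:
  Dry to 1400 m: -9.8 × 0.9 km = -8.82°C, so T = 6.08°C.
  Saturated to 1900 m: -5.7 × 0.5 km = -2.85°C, so T = 3.23°C.
Environment:
  Environment, lower layer to 800 m: -5.7 × 0.3 km = -1.71°C, so T = 13.19°C.
  Environment, upper layer to 1900 m: -3 × 1.1 km = -3.3°C, so T = 9.89°C.
T_parcel − T_env = 3.23 − 9.89 = -6.66°C

-6.66°C (parcel cooler than environment)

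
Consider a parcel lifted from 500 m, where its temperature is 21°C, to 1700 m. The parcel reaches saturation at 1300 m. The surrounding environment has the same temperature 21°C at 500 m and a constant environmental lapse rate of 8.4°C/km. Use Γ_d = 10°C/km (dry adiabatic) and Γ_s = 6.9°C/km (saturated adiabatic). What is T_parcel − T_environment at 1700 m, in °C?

-0.68°C (parcel cooler than environment)

Parcel:
  Dry to 1300 m: -10 × 0.8 km = -8°C, so T = 13°C.
  Saturated to 1700 m: -6.9 × 0.4 km = -2.76°C, so T = 10.24°C.
Environment:
  Environment to 1700 m: -8.4 × 1.2 km = -10.08°C, so T = 10.92°C.
T_parcel − T_env = 10.24 − 10.92 = -0.68°C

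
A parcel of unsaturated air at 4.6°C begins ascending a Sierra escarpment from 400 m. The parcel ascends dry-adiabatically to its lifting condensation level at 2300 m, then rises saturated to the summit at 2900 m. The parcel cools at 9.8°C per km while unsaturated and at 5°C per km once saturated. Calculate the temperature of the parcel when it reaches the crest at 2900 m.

400–2300 m, dry: Δz = 1.9 km ⇒ ΔT = -18.62°C; T = -14.02°C
2300–2900 m, saturated: Δz = 0.6 km ⇒ ΔT = -3°C; T = -17.02°C

-17.02°C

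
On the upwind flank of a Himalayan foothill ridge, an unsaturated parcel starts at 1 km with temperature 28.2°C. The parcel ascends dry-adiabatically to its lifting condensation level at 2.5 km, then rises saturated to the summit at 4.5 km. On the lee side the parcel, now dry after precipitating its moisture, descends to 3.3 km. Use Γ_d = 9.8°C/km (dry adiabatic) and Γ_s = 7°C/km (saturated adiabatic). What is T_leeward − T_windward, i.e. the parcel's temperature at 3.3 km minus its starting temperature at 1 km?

1000–2500 m, dry: Δz = 1.5 km ⇒ ΔT = -14.7°C; T = 13.5°C
2500–4500 m, saturated: Δz = 2 km ⇒ ΔT = -14°C; T = -0.5°C
4500–3300 m, dry descent: Δz = 1.2 km ⇒ ΔT = +11.76°C; T = 11.26°C
Net change vs windward start: 11.26 − 28.2 = -16.94°C

-16.94°C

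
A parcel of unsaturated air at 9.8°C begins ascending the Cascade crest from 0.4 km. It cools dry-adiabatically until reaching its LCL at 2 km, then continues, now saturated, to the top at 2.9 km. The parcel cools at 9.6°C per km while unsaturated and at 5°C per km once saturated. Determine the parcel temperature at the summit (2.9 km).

-10.06°C

400 → 2000 m (dry, 9.6°C/km): ΔT = -9.6 × 1.6 = -15.36°C → T = -5.56°C
2000 → 2900 m (saturated, 5°C/km): ΔT = -5 × 0.9 = -4.5°C → T = -10.06°C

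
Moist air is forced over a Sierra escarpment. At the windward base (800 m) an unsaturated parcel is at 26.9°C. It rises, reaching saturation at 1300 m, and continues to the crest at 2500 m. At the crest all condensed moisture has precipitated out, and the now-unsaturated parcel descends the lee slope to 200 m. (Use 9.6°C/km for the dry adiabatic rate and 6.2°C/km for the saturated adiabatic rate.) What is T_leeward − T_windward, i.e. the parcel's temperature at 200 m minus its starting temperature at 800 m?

800–1300 m, dry: Δz = 0.5 km ⇒ ΔT = -4.8°C; T = 22.1°C
1300–2500 m, saturated: Δz = 1.2 km ⇒ ΔT = -7.44°C; T = 14.66°C
2500–200 m, dry descent: Δz = 2.3 km ⇒ ΔT = +22.08°C; T = 36.74°C
Net change vs windward start: 36.74 − 26.9 = +9.84°C

+9.84°C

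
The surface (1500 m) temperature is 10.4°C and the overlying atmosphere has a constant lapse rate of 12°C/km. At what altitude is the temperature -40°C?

5700 m

Height above start = (10.4 − (-40)) / 12 = 4.2 km
Altitude = 1500 m + 4200 m = 5700 m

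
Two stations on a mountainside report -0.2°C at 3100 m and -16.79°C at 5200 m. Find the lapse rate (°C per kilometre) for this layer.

Γ = −ΔT/Δz = (-0.2 − (-16.79)) / (5200 − 3100) m
  = 16.59°C / 2.1 km = 7.9°C/km

7.9°C/km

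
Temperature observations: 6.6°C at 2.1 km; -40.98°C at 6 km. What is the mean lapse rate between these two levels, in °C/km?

12.2°C/km

Γ = −ΔT/Δz = (6.6 − (-40.98)) / (6000 − 2100) m
  = 47.58°C / 3.9 km = 12.2°C/km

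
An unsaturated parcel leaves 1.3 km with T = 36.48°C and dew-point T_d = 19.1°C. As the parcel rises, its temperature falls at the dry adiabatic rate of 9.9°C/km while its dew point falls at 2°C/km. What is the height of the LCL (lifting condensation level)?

3.5 km

T and T_d converge at 9.9 − 2 = 7.9°C per km
Height above start = (36.48 − 19.1) / 7.9 = 2.2 km
LCL altitude = 1300 m + 2200 m = 3500 m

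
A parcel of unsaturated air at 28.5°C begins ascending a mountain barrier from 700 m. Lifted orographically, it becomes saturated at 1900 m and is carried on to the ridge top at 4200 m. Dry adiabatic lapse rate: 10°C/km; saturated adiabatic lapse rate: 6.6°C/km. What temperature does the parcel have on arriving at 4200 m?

1.32°C

Dry to 1900 m: -10 × 1.2 km = -12°C, so T = 16.5°C.
Saturated to 4200 m: -6.6 × 2.3 km = -15.18°C, so T = 1.32°C.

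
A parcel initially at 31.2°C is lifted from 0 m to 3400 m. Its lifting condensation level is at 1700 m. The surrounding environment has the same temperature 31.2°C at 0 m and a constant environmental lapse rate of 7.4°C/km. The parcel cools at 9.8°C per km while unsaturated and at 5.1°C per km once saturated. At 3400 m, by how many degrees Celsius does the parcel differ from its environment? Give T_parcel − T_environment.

Parcel:
  0–1700 m, dry: Δz = 1.7 km ⇒ ΔT = -16.66°C; T = 14.54°C
  1700–3400 m, saturated: Δz = 1.7 km ⇒ ΔT = -8.67°C; T = 5.87°C
Environment:
  0–3400 m, environment: Δz = 3.4 km ⇒ ΔT = -25.16°C; T = 6.04°C
T_parcel − T_env = 5.87 − 6.04 = -0.17°C

-0.17°C (parcel cooler than environment)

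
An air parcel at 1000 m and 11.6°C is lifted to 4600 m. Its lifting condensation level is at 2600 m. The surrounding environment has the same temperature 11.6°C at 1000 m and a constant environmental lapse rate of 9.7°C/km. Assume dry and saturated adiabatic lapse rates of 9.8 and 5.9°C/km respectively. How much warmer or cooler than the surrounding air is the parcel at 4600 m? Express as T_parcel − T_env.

+7.44°C (parcel warmer than environment)

Parcel:
  1000 → 2600 m (dry, 9.8°C/km): ΔT = -9.8 × 1.6 = -15.68°C → T = -4.08°C
  2600 → 4600 m (saturated, 5.9°C/km): ΔT = -5.9 × 2 = -11.8°C → T = -15.88°C
Environment:
  1000 → 4600 m (environment, 9.7°C/km): ΔT = -9.7 × 3.6 = -34.92°C → T = -23.32°C
T_parcel − T_env = -15.88 − (-23.32) = +7.44°C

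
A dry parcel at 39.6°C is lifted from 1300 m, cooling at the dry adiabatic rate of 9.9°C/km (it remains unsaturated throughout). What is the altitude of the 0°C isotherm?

Height above start = (39.6 − 0) / 9.9 = 4 km
Altitude = 1300 m + 4000 m = 5300 m

5300 m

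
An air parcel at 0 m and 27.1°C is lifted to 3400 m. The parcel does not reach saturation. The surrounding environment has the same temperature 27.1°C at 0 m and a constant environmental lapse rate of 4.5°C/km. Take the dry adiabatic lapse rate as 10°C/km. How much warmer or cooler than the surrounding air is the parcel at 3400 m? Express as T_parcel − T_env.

-18.7°C (parcel cooler than environment)

Parcel:
  From 0 m to 3400 m (dry): cools by 10 × 3.4 = 34°C, giving -6.9°C.
Environment:
  From 0 m to 3400 m (environment): cools by 4.5 × 3.4 = 15.3°C, giving 11.8°C.
T_parcel − T_env = -6.9 − 11.8 = -18.7°C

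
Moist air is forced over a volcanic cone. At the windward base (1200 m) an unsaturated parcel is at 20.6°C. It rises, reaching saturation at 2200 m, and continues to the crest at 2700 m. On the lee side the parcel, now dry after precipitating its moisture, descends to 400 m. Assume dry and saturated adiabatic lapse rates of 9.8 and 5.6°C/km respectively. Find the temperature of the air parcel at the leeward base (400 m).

From 1200 m to 2200 m (dry): cools by 9.8 × 1 = 9.8°C, giving 10.8°C.
From 2200 m to 2700 m (saturated): cools by 5.6 × 0.5 = 2.8°C, giving 8°C.
From 2700 m to 400 m (dry descent): warms by 9.8 × 2.3 = 22.54°C, giving 30.54°C.

30.54°C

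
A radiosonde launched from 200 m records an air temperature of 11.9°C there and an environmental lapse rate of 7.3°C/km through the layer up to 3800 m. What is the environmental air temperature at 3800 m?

Environmental to 3800 m: -7.3 × 3.6 km = -26.28°C, so T = -14.38°C.

-14.38°C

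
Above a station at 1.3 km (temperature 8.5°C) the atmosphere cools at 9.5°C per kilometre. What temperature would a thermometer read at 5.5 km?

-31.4°C

From 1300 m to 5500 m (environmental): cools by 9.5 × 4.2 = 39.9°C, giving -31.4°C.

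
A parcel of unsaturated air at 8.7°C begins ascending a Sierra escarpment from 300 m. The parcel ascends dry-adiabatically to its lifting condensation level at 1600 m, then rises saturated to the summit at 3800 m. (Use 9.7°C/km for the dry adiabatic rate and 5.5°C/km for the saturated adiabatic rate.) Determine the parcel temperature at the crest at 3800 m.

300–1600 m, dry: Δz = 1.3 km ⇒ ΔT = -12.61°C; T = -3.91°C
1600–3800 m, saturated: Δz = 2.2 km ⇒ ΔT = -12.1°C; T = -16.01°C

-16.01°C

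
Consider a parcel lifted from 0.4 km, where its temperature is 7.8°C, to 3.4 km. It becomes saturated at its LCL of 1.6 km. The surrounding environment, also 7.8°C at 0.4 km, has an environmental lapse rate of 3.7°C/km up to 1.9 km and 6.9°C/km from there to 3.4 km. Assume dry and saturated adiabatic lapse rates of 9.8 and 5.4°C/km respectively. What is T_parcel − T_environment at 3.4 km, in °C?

-5.58°C (parcel cooler than environment)

Parcel:
  400–1600 m, dry: Δz = 1.2 km ⇒ ΔT = -11.76°C; T = -3.96°C
  1600–3400 m, saturated: Δz = 1.8 km ⇒ ΔT = -9.72°C; T = -13.68°C
Environment:
  400–1900 m, environment, lower layer: Δz = 1.5 km ⇒ ΔT = -5.55°C; T = 2.25°C
  1900–3400 m, environment, upper layer: Δz = 1.5 km ⇒ ΔT = -10.35°C; T = -8.1°C
T_parcel − T_env = -13.68 − (-8.1) = -5.58°C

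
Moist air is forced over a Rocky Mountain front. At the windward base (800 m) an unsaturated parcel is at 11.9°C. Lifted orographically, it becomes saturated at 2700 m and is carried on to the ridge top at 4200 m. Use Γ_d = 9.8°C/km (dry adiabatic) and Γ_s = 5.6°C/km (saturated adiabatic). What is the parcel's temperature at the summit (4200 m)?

-15.12°C

800 → 2700 m (dry, 9.8°C/km): ΔT = -9.8 × 1.9 = -18.62°C → T = -6.72°C
2700 → 4200 m (saturated, 5.6°C/km): ΔT = -5.6 × 1.5 = -8.4°C → T = -15.12°C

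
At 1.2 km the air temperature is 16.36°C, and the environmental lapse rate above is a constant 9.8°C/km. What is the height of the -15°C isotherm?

Height above start = (16.36 − (-15)) / 9.8 = 3.2 km
Altitude = 1200 m + 3200 m = 4400 m

4.4 km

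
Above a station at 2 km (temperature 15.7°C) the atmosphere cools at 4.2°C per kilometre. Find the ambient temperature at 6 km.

2000 → 6000 m (environmental, 4.2°C/km): ΔT = -4.2 × 4 = -16.8°C → T = -1.1°C

-1.1°C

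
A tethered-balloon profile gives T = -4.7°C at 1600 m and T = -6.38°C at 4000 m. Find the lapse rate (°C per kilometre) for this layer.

0.7°C/km

Γ = −ΔT/Δz = (-4.7 − (-6.38)) / (4000 − 1600) m
  = 1.68°C / 2.4 km = 0.7°C/km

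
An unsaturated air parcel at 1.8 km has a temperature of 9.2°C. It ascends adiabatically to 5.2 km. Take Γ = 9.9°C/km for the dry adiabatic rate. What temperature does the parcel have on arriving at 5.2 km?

1800–5200 m, dry adiabatic: Δz = 3.4 km ⇒ ΔT = -33.66°C; T = -24.46°C

-24.46°C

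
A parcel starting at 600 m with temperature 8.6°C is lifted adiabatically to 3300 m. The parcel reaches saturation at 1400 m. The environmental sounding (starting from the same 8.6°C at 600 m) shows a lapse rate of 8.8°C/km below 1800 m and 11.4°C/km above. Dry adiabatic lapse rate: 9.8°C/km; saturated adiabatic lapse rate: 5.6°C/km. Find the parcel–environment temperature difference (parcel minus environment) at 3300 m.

+9.18°C (parcel warmer than environment)

Parcel:
  600–1400 m, dry: Δz = 0.8 km ⇒ ΔT = -7.84°C; T = 0.76°C
  1400–3300 m, saturated: Δz = 1.9 km ⇒ ΔT = -10.64°C; T = -9.88°C
Environment:
  600–1800 m, environment, lower layer: Δz = 1.2 km ⇒ ΔT = -10.56°C; T = -1.96°C
  1800–3300 m, environment, upper layer: Δz = 1.5 km ⇒ ΔT = -17.1°C; T = -19.06°C
T_parcel − T_env = -9.88 − (-19.06) = +9.18°C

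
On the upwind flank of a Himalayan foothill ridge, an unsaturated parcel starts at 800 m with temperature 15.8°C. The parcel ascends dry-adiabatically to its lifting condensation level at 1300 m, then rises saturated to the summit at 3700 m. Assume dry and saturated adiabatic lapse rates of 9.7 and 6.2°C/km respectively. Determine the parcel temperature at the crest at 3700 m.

-3.93°C

Dry to 1300 m: -9.7 × 0.5 km = -4.85°C, so T = 10.95°C.
Saturated to 3700 m: -6.2 × 2.4 km = -14.88°C, so T = -3.93°C.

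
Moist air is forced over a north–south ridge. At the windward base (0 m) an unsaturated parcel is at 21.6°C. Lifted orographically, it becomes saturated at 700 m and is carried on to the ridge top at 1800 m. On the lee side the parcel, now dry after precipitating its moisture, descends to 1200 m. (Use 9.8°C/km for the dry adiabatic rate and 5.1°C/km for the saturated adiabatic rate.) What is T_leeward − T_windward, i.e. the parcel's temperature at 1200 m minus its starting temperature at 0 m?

0 → 700 m (dry, 9.8°C/km): ΔT = -9.8 × 0.7 = -6.86°C → T = 14.74°C
700 → 1800 m (saturated, 5.1°C/km): ΔT = -5.1 × 1.1 = -5.61°C → T = 9.13°C
1800 → 1200 m (dry descent, 9.8°C/km): ΔT = +9.8 × 0.6 = +5.88°C → T = 15.01°C
Net change vs windward start: 15.01 − 21.6 = -6.59°C

-6.59°C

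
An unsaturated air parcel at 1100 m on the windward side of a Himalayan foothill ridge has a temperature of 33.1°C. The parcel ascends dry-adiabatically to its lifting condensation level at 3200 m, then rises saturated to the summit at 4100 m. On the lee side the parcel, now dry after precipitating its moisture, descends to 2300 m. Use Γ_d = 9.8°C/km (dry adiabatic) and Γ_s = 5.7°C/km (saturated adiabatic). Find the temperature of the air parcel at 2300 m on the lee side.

25.03°C

1100 → 3200 m (dry, 9.8°C/km): ΔT = -9.8 × 2.1 = -20.58°C → T = 12.52°C
3200 → 4100 m (saturated, 5.7°C/km): ΔT = -5.7 × 0.9 = -5.13°C → T = 7.39°C
4100 → 2300 m (dry descent, 9.8°C/km): ΔT = +9.8 × 1.8 = +17.64°C → T = 25.03°C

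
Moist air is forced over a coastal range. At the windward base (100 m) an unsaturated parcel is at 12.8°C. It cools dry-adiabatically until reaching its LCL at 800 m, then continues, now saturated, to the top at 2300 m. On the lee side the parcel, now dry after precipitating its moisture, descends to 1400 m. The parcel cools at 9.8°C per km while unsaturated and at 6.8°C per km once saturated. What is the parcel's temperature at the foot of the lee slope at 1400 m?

100 → 800 m (dry, 9.8°C/km): ΔT = -9.8 × 0.7 = -6.86°C → T = 5.94°C
800 → 2300 m (saturated, 6.8°C/km): ΔT = -6.8 × 1.5 = -10.2°C → T = -4.26°C
2300 → 1400 m (dry descent, 9.8°C/km): ΔT = +9.8 × 0.9 = +8.82°C → T = 4.56°C

4.56°C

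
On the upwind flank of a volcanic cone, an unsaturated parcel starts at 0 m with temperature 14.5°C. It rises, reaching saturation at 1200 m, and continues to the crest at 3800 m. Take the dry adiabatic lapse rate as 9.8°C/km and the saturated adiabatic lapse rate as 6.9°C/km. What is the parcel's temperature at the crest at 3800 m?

-15.2°C

From 0 m to 1200 m (dry): cools by 9.8 × 1.2 = 11.76°C, giving 2.74°C.
From 1200 m to 3800 m (saturated): cools by 6.9 × 2.6 = 17.94°C, giving -15.2°C.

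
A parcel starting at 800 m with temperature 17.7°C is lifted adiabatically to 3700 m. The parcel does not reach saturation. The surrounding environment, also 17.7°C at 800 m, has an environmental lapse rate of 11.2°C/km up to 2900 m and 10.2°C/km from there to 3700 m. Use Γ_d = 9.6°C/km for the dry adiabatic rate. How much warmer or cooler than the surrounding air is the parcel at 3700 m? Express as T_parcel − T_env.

Parcel:
  Dry to 3700 m: -9.6 × 2.9 km = -27.84°C, so T = -10.14°C.
Environment:
  Environment, lower layer to 2900 m: -11.2 × 2.1 km = -23.52°C, so T = -5.82°C.
  Environment, upper layer to 3700 m: -10.2 × 0.8 km = -8.16°C, so T = -13.98°C.
T_parcel − T_env = -10.14 − (-13.98) = +3.84°C

+3.84°C (parcel warmer than environment)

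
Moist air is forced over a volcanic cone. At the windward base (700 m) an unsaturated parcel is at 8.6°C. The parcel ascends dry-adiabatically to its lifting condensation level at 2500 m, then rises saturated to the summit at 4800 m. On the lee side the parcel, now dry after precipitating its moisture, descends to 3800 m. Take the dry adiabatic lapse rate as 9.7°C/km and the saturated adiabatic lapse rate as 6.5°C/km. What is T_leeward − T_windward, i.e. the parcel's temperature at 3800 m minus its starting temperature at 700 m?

-22.71°C

From 700 m to 2500 m (dry): cools by 9.7 × 1.8 = 17.46°C, giving -8.86°C.
From 2500 m to 4800 m (saturated): cools by 6.5 × 2.3 = 14.95°C, giving -23.81°C.
From 4800 m to 3800 m (dry descent): warms by 9.7 × 1 = 9.7°C, giving -14.11°C.
Net change vs windward start: -14.11 − 8.6 = -22.71°C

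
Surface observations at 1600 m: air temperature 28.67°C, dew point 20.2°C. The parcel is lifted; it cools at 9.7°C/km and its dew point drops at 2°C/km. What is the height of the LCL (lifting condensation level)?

T and T_d converge at 9.7 − 2 = 7.7°C per km
Height above start = (28.67 − 20.2) / 7.7 = 1.1 km
LCL altitude = 1600 m + 1100 m = 2700 m

2700 m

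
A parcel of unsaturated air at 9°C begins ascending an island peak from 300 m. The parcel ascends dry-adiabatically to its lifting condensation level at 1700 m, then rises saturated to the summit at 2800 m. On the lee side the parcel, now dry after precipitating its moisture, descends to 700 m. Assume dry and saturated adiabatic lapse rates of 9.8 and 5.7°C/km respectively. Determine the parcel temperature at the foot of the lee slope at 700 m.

300–1700 m, dry: Δz = 1.4 km ⇒ ΔT = -13.72°C; T = -4.72°C
1700–2800 m, saturated: Δz = 1.1 km ⇒ ΔT = -6.27°C; T = -10.99°C
2800–700 m, dry descent: Δz = 2.1 km ⇒ ΔT = +20.58°C; T = 9.59°C

9.59°C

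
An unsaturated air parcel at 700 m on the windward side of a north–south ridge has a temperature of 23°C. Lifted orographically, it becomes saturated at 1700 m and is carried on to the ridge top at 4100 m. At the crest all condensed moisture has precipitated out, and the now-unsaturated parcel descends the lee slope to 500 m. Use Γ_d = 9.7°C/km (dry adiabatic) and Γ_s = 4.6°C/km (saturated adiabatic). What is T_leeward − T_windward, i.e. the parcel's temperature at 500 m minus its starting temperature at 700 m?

700 → 1700 m (dry, 9.7°C/km): ΔT = -9.7 × 1 = -9.7°C → T = 13.3°C
1700 → 4100 m (saturated, 4.6°C/km): ΔT = -4.6 × 2.4 = -11.04°C → T = 2.26°C
4100 → 500 m (dry descent, 9.7°C/km): ΔT = +9.7 × 3.6 = +34.92°C → T = 37.18°C
Net change vs windward start: 37.18 − 23 = +14.18°C

+14.18°C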